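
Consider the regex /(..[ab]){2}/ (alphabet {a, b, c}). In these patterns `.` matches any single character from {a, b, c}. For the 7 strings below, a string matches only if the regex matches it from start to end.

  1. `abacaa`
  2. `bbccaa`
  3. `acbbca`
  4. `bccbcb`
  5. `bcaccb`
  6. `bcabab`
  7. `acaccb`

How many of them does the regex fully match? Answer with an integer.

5

1 → match
2 → no match
3 → match
4 → no match
5 → match
6 → match
7 → match
Total matched: 5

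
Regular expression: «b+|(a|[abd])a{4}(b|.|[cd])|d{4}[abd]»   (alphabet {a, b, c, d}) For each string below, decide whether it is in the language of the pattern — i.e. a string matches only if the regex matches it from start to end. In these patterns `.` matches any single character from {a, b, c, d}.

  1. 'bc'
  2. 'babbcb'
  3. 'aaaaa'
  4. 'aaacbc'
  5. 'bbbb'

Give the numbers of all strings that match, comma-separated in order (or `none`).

5

1. 'bc' → no match
2. 'babbcb' → no match
3. 'aaaaa' → no match
4. 'aaacbc' → no match
5. 'bbbb' → match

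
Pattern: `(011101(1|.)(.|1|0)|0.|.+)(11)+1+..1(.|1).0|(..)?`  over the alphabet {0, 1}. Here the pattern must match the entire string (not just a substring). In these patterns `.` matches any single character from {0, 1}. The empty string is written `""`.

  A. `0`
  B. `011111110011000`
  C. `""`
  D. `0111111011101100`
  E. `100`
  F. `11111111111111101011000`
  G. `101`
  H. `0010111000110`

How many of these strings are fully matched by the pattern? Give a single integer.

1

A. `0` → no match
B → no match
C. `""` → match
D → no match
E. `100` → no match
F → no match
G. `101` → no match
H → no match
Total matched: 1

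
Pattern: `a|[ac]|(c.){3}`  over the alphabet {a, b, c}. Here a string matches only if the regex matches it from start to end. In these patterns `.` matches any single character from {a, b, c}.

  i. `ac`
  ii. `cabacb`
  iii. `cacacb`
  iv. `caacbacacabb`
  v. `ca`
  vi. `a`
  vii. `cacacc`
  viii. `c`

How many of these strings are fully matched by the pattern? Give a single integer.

4

i → no match
ii → no match
iii → match
iv → no match
v → no match
vi → match
vii → match
viii → match
Total matched: 4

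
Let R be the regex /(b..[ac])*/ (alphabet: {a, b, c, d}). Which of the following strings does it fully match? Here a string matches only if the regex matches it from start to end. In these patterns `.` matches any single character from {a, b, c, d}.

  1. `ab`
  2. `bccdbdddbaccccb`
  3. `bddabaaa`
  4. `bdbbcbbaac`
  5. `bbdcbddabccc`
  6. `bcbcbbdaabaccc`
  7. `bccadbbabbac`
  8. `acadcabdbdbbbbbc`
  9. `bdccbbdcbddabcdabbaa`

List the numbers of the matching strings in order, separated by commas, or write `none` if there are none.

1. `ab` → no match
2 → no match
3. `bddabaaa` → match
4. `bdbbcbbaac` → no match
5. `bbdcbddabccc` → match
6 → no match
7. `bccadbbabbac` → no match
8 → no match
9 → match

3, 5, 9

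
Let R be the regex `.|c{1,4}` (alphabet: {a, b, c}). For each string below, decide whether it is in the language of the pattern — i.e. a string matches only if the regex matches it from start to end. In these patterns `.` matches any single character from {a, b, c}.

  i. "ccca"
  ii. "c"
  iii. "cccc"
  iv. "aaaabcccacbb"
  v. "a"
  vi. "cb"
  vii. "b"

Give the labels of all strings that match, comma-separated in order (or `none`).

i → no match
ii → match
iii → match
iv → no match
v → match
vi → no match
vii → match

ii, iii, v, vii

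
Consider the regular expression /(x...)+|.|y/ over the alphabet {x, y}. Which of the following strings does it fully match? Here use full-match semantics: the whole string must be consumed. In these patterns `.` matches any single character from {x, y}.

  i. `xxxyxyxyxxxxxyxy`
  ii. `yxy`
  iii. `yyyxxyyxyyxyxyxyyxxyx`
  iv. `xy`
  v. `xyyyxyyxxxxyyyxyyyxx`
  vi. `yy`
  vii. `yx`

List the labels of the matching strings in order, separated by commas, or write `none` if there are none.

i

i → match
ii. `yxy` → no match
iii → no match
iv. `xy` → no match
v → no match
vi. `yy` → no match
vii. `yx` → no match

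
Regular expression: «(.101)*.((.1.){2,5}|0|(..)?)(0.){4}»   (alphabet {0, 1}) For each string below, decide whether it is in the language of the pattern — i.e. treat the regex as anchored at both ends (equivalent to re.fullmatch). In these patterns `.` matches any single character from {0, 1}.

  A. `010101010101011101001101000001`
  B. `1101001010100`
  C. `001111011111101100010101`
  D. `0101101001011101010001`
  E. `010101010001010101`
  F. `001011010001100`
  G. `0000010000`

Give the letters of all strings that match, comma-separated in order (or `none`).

A → match
B → match
C → match
D → match
E → match
F → no match
G → match

A, B, C, D, E, G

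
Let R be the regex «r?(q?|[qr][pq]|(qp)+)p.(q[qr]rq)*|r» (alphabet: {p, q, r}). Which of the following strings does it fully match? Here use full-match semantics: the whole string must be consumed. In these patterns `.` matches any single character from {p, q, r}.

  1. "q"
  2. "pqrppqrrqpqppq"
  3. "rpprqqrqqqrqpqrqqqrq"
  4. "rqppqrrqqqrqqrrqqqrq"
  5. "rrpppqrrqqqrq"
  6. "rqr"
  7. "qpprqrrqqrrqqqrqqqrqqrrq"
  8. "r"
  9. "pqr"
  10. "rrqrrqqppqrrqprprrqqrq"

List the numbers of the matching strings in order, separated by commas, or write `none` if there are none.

1 → no match
2 → no match
3 → no match
4 → match
5 → match
6 → no match
7 → match
8 → match
9 → no match
10 → no match

4, 5, 7, 8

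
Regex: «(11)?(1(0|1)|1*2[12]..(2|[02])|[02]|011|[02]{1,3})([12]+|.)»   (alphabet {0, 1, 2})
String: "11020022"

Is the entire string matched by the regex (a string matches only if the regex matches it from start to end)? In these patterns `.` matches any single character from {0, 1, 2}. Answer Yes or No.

No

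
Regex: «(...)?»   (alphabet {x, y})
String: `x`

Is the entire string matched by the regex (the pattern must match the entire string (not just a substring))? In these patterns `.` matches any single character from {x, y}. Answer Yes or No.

No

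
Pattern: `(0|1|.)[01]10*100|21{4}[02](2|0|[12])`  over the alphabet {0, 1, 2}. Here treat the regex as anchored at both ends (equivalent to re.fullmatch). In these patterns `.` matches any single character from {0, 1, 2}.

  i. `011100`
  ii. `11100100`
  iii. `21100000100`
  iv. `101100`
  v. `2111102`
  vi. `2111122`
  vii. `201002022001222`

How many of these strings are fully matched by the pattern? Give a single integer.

6

i. `011100` → match
ii. `11100100` → match
iii. `21100000100` → match
iv. `101100` → match
v. `2111102` → match
vi. `2111122` → match
vii → no match
Total matched: 6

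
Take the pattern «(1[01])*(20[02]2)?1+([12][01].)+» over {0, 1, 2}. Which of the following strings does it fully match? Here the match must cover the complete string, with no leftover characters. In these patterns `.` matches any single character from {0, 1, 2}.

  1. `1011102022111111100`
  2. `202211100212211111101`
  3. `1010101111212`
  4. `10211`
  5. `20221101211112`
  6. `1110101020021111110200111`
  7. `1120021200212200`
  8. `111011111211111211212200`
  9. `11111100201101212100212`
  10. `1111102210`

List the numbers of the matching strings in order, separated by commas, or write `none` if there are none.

1 → match
2 → match
3 → match
4 → no match
5 → match
6 → match
7 → match
8 → match
9 → match
10 → match

1, 2, 3, 5, 6, 7, 8, 9, 10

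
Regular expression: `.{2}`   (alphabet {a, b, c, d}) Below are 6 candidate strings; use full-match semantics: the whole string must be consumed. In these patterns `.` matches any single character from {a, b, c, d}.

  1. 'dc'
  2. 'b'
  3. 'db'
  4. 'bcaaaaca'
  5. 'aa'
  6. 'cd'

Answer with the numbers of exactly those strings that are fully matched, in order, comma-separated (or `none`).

1 → match
2 → no match
3 → match
4 → no match
5 → match
6 → match

1, 3, 5, 6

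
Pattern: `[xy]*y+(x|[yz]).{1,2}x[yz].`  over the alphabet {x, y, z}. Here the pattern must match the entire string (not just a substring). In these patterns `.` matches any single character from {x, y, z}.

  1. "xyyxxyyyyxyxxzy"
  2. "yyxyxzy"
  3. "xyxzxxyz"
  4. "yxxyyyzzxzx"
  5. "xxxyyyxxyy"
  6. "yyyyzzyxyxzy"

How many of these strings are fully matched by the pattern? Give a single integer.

5

1 → match
2 → match
3 → match
4 → match
5 → match
6 → no match
Total matched: 5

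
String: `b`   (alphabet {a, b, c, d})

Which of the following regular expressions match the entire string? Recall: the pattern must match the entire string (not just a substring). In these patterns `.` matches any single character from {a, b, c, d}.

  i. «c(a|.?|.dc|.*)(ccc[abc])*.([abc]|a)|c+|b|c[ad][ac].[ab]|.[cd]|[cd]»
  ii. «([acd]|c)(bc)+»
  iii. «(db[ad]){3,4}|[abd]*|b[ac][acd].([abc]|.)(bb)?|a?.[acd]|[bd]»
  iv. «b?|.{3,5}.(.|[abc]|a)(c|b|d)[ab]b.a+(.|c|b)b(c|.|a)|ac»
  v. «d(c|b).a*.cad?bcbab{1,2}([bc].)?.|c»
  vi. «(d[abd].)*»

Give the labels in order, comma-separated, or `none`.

i, iii, iv

i → match
ii → no match — must end with `bc`
iii → match
iv → match
v → no match
vi → no match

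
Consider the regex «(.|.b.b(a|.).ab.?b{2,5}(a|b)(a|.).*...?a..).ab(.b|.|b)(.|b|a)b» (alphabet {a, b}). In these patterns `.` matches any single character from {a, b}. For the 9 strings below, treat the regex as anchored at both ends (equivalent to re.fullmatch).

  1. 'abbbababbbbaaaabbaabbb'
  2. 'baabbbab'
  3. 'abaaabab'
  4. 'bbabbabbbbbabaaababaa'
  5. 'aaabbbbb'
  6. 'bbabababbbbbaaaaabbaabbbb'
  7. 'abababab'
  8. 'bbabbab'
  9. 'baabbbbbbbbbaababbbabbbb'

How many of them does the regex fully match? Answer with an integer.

5

1 → no match
2 → match
3 → no match
4 → no match — must end with 'b'
5 → match
6 → match
7 → match
8 → match
9 → no match
Total matched: 5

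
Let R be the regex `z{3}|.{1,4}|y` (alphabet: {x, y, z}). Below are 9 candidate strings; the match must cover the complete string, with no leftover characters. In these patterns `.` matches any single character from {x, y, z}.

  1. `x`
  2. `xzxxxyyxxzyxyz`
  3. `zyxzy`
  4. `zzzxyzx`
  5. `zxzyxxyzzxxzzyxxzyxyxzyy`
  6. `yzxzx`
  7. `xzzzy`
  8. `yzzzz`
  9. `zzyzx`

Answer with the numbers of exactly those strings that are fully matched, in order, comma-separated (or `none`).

1

1 → match
2 → no match
3 → no match
4 → no match
5 → no match
6 → no match
7 → no match
8 → no match
9 → no match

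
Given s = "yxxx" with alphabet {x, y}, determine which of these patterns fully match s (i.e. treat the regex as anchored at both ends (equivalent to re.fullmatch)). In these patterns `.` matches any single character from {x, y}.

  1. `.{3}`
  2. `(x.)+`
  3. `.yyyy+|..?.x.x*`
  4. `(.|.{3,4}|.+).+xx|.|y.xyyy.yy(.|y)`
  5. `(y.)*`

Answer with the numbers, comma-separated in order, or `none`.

1 → no match
2 → no match — must start with "x"
3 → match
4 → match
5 → no match

3, 4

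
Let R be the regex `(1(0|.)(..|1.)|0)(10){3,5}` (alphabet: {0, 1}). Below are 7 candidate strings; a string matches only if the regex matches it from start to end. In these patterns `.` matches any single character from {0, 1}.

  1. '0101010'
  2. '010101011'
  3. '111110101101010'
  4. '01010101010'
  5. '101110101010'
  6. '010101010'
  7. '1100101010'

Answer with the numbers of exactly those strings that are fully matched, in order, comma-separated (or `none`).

1, 4, 5, 6, 7

1 → match
2 → no match — must end with '10'
3 → no match
4 → match
5 → match
6 → match
7 → match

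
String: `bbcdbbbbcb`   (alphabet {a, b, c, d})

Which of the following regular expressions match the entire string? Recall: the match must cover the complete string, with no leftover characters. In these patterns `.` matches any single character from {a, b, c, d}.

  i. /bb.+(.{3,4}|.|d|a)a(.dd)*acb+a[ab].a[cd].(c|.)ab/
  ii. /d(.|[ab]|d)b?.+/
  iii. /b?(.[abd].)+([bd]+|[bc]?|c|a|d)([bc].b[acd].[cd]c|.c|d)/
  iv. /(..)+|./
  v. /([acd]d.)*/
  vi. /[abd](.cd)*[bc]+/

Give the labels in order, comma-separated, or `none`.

iv, vi

i → no match — must end with `ab`
ii → no match — must start with `d`
iii → no match
iv → match
v → no match
vi → match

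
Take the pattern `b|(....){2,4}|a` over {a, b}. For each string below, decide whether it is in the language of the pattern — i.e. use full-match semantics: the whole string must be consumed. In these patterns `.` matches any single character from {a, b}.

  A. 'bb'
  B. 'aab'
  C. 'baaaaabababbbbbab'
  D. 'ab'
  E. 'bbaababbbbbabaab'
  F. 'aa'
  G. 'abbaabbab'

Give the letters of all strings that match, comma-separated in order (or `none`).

E

A → no match
B → no match
C → no match
D → no match
E → match
F → no match
G → no match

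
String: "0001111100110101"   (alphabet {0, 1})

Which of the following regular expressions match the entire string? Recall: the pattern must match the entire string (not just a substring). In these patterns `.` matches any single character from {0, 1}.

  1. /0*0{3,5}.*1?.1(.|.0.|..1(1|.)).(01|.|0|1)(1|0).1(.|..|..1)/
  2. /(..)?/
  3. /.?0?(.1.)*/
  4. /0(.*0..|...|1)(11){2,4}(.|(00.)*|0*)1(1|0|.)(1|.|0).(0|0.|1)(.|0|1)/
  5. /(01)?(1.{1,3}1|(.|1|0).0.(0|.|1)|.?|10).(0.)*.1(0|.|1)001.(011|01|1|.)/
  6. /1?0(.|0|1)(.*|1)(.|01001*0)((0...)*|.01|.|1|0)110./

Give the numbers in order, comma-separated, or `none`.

1 → match
2 → no match
3 → no match
4 → match
5 → no match
6 → no match

1, 4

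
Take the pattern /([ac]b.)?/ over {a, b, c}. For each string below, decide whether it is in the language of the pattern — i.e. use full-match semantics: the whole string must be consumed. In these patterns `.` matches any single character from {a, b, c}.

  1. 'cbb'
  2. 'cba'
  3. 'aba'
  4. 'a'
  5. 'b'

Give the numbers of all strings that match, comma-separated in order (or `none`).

1 → match
2 → match
3 → match
4 → no match
5 → no match

1, 2, 3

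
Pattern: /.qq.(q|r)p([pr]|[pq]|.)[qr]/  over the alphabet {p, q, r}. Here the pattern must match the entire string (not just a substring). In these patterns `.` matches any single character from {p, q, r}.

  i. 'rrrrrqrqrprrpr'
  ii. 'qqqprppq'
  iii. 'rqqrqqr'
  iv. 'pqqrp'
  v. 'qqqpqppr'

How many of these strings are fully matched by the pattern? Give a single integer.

2

i → no match
ii → match
iii → no match
iv → no match
v → match
Total matched: 2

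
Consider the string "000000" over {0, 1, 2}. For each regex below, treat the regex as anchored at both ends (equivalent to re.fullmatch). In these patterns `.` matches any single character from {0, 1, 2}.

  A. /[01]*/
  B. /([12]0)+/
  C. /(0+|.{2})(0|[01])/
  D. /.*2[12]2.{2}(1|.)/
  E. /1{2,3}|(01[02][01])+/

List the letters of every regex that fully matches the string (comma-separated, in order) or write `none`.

A → match
B → no match
C → match
D → no match
E → no match

A, C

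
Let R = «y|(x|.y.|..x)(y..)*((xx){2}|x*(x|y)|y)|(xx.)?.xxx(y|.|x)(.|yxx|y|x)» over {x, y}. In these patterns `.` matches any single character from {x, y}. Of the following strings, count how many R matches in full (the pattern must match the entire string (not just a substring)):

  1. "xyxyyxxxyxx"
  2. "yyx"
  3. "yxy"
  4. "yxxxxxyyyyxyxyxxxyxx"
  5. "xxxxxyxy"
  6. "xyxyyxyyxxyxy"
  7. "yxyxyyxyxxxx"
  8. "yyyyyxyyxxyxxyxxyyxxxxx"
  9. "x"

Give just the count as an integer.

1. "xyxyyxxxyxx" → no match
2. "yyx" → no match
3. "yxy" → no match
4 → no match
5. "xxxxxyxy" → no match
6 → no match
7. "yxyxyyxyxxxx" → no match
8 → no match
9. "x" → no match
Total matched: 0

0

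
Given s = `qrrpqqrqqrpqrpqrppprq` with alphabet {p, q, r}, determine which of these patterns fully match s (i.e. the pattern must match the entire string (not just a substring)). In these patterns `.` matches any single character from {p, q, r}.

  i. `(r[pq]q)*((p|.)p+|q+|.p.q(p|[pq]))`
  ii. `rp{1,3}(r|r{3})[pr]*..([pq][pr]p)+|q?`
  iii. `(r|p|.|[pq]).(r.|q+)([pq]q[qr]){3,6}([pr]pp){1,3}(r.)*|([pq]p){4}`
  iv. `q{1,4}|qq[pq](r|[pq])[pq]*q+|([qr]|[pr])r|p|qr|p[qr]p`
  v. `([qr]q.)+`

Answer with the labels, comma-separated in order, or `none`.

i → no match
ii → no match
iii → match
iv → no match
v → no match

iii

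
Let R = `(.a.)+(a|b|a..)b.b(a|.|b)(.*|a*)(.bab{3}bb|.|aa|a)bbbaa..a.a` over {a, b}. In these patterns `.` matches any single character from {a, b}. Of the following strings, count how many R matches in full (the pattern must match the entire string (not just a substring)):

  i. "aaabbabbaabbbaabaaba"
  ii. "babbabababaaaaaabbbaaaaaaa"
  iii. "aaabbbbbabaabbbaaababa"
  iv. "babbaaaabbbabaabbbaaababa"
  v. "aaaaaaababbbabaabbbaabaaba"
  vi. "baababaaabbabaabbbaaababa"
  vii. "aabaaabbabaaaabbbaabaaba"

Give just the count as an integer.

i → match
ii → match
iii → match
iv → match
v → match
vi → match
vii → match
Total matched: 7

7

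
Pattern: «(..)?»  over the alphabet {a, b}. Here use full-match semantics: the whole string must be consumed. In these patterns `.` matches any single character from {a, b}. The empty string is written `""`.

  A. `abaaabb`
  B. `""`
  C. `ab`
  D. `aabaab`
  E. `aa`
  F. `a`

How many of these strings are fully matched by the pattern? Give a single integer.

3

A. `abaaabb` → no match
B. `""` → match
C. `ab` → match
D. `aabaab` → no match
E. `aa` → match
F. `a` → no match
Total matched: 3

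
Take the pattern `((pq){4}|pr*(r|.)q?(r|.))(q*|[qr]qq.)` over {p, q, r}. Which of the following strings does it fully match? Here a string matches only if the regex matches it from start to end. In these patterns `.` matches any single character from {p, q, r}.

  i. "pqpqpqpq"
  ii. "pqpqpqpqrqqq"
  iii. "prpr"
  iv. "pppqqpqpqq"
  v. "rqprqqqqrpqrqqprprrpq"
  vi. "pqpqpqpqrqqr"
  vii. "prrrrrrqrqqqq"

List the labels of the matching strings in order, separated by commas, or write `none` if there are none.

i → match
ii → match
iii → match
iv → no match
v → no match
vi → match
vii → match

i, ii, iii, vi, vii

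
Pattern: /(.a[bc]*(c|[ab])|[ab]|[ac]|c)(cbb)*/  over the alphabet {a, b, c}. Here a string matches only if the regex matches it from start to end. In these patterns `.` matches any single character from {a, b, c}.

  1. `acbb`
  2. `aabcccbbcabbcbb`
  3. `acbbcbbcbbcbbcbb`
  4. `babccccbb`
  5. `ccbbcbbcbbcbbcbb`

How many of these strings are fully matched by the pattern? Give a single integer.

4

1 → match
2 → no match
3 → match
4 → match
5 → match
Total matched: 4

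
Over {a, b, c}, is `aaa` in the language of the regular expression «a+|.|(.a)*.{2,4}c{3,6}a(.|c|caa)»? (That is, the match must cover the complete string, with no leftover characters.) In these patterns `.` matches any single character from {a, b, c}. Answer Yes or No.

Yes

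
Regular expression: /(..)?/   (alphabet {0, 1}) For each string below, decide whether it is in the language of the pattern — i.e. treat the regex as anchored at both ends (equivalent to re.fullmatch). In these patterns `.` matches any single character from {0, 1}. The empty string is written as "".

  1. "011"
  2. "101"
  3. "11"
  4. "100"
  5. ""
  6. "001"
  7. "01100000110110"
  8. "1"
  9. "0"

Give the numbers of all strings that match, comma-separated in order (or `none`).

1 → no match
2 → no match
3 → match
4 → no match
5 → match
6 → no match
7 → no match
8 → no match
9 → no match

3, 5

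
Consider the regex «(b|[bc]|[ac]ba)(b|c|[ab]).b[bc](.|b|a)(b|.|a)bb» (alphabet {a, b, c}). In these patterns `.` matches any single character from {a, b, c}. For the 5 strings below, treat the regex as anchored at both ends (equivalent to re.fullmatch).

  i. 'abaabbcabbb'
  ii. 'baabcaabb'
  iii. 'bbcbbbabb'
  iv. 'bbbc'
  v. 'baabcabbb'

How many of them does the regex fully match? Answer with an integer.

4

i. 'abaabbcabbb' → match
ii. 'baabcaabb' → match
iii. 'bbcbbbabb' → match
iv. 'bbbc' → no match — must end with 'bb'
v. 'baabcabbb' → match
Total matched: 4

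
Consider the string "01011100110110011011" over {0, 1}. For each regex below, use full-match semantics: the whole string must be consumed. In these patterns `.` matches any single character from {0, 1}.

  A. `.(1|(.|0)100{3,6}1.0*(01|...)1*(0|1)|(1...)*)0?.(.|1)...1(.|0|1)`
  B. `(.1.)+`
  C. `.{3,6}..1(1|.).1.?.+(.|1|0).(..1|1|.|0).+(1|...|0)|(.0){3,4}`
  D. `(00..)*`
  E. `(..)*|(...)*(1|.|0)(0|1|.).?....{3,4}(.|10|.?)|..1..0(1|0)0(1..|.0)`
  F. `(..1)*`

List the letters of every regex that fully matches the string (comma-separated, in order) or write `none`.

A, C, E

A → match
B → no match
C → match
D → no match
E → match
F → no match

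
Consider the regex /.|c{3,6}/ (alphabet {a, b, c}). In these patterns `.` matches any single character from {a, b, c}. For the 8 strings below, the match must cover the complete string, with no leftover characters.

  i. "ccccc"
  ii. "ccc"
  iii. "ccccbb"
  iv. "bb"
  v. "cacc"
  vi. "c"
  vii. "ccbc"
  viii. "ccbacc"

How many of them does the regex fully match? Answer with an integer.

3

i → match
ii → match
iii → no match
iv → no match
v → no match
vi → match
vii → no match
viii → no match
Total matched: 3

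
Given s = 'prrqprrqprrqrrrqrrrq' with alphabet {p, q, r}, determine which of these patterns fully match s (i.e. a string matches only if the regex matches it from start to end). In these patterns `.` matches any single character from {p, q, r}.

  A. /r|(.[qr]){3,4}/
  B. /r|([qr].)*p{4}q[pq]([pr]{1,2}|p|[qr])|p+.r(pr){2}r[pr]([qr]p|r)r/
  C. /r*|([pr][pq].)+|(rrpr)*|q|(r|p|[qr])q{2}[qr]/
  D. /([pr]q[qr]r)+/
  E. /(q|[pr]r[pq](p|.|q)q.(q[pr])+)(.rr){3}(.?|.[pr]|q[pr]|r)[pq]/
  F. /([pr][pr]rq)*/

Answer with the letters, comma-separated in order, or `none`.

A → no match
B → no match
C → no match
D → no match — must end with 'r'
E → no match
F → match

F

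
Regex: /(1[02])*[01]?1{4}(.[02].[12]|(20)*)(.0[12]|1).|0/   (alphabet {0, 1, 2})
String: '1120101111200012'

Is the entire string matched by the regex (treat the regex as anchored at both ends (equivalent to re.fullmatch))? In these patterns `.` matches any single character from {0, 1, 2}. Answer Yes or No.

No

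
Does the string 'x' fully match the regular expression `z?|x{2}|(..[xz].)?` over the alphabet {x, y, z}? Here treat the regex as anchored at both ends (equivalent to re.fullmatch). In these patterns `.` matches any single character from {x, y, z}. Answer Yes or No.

No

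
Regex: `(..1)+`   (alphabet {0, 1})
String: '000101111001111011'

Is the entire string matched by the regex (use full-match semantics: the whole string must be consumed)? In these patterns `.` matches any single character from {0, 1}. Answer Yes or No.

No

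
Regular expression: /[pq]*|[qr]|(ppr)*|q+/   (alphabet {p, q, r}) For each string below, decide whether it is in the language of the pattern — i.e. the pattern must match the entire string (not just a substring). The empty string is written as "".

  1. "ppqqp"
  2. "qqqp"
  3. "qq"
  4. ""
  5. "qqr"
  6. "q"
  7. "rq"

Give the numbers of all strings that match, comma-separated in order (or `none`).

1, 2, 3, 4, 6

1. "ppqqp" → match
2. "qqqp" → match
3. "qq" → match
4. "" → match
5. "qqr" → no match
6. "q" → match
7. "rq" → no match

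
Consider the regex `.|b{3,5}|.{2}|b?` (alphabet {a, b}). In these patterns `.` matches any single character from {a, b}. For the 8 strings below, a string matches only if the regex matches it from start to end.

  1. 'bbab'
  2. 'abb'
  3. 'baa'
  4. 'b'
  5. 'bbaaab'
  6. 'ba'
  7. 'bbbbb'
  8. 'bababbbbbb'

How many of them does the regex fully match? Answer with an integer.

3

1 → no match
2 → no match
3 → no match
4 → match
5 → no match
6 → match
7 → match
8 → no match
Total matched: 3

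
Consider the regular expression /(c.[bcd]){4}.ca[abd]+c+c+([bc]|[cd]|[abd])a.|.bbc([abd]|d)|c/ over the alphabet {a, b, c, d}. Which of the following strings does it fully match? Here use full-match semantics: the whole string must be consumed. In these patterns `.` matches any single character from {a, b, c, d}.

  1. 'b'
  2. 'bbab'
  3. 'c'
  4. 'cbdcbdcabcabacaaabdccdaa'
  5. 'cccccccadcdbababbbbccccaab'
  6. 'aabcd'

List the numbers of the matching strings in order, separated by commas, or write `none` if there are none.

3, 4

1 → no match
2 → no match
3 → match
4 → match
5 → no match
6 → no match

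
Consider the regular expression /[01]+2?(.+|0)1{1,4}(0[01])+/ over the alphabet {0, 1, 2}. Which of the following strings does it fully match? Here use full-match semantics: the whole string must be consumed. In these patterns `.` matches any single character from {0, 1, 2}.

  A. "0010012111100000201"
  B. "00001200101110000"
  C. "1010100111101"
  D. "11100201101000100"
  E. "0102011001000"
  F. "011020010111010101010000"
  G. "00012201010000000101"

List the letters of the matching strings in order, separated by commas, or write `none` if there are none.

B, C, D, F, G

A → no match
B → match
C → match
D → match
E → no match
F → match
G → match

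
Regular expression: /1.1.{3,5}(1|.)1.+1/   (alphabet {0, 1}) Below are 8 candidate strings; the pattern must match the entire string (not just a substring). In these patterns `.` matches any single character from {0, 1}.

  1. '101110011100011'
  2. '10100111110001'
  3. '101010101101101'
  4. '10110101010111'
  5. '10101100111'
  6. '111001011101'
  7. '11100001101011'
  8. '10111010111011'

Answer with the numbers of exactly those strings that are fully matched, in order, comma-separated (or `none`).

1 → match
2 → match
3 → match
4 → match
5 → match
6 → match
7 → match
8 → match

1, 2, 3, 4, 5, 6, 7, 8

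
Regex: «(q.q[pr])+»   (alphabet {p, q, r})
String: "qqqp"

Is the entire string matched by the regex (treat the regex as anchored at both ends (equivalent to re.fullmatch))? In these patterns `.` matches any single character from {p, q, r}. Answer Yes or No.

Yes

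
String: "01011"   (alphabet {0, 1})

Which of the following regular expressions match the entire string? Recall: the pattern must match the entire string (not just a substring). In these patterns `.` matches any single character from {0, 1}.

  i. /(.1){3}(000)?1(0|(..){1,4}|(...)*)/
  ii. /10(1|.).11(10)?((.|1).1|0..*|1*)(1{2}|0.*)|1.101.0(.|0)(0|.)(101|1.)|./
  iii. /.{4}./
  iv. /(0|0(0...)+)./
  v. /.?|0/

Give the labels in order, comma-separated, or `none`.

i → no match
ii → no match
iii → match
iv → no match
v → no match

iii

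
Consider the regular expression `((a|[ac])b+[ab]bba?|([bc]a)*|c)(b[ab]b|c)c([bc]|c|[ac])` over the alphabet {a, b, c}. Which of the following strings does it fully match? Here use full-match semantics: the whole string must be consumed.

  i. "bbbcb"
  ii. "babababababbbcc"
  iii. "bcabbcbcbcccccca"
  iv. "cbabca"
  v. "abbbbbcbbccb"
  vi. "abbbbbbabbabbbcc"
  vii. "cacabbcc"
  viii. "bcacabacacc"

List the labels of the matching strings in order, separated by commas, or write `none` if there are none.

i → match
ii → match
iii → no match
iv → match
v → no match
vi → match
vii → no match
viii → no match

i, ii, iv, vi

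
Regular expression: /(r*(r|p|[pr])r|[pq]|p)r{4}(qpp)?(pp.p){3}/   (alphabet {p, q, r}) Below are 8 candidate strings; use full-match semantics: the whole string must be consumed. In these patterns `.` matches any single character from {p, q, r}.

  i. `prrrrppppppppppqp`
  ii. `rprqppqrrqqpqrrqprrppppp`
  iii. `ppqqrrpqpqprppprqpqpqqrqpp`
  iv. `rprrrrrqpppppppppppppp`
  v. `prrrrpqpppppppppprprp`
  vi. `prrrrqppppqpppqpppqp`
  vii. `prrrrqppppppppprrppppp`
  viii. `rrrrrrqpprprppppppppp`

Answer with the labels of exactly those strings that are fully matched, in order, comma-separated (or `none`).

i → match
ii → no match
iii → no match
iv → match
v → no match
vi → match
vii → no match
viii → no match

i, iv, vi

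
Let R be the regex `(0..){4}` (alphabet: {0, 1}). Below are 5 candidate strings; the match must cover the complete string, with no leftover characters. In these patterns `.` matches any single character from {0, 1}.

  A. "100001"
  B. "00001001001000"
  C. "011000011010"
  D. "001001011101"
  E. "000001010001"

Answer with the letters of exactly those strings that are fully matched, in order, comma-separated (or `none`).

A → no match — must start with "0"
B → no match
C → match
D → no match
E → match

C, E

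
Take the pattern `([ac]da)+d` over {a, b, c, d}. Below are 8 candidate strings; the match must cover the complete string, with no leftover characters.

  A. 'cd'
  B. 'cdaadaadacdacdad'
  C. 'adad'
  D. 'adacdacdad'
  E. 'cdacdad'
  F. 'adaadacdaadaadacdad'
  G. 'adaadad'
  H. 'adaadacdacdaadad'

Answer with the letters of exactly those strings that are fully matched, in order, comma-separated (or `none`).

B, C, D, E, F, G, H

A → no match — must end with 'dad'
B → match
C → match
D → match
E → match
F → match
G → match
H → match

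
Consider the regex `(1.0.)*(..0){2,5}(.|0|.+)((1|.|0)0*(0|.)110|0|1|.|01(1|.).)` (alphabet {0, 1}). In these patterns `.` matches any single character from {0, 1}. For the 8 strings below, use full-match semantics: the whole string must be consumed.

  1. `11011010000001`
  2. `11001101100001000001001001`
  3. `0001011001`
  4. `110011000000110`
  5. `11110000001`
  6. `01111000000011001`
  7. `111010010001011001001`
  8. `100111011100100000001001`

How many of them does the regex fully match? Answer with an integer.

1 → match
2 → match
3 → no match
4 → match
5 → no match
6 → no match
7 → no match
8 → match
Total matched: 4

4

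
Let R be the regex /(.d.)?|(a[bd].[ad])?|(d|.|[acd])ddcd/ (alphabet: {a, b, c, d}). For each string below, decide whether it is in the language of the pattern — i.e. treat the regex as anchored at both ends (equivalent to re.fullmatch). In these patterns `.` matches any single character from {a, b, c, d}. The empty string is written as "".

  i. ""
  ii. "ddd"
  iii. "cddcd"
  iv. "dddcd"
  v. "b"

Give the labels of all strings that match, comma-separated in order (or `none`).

i, ii, iii, iv

i → match
ii → match
iii → match
iv → match
v → no match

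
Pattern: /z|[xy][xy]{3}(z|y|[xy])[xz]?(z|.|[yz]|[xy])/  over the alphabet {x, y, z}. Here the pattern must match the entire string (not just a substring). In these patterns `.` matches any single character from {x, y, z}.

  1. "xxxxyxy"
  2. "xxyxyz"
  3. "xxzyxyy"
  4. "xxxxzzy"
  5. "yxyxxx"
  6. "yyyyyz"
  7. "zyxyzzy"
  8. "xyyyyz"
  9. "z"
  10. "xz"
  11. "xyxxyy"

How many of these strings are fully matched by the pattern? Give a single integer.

8

1. "xxxxyxy" → match
2. "xxyxyz" → match
3. "xxzyxyy" → no match
4. "xxxxzzy" → match
5. "yxyxxx" → match
6. "yyyyyz" → match
7. "zyxyzzy" → no match
8. "xyyyyz" → match
9. "z" → match
10. "xz" → no match
11. "xyxxyy" → match
Total matched: 8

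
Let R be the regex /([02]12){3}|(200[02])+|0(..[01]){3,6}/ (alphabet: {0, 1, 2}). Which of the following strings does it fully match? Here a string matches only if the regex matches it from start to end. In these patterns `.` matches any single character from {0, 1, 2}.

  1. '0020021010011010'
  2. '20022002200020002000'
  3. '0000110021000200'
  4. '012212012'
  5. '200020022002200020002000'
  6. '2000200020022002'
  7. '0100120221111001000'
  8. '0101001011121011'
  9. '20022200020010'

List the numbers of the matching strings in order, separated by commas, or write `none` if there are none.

1 → match
2 → match
3 → match
4 → match
5 → match
6 → match
7 → match
8 → match
9 → no match

1, 2, 3, 4, 5, 6, 7, 8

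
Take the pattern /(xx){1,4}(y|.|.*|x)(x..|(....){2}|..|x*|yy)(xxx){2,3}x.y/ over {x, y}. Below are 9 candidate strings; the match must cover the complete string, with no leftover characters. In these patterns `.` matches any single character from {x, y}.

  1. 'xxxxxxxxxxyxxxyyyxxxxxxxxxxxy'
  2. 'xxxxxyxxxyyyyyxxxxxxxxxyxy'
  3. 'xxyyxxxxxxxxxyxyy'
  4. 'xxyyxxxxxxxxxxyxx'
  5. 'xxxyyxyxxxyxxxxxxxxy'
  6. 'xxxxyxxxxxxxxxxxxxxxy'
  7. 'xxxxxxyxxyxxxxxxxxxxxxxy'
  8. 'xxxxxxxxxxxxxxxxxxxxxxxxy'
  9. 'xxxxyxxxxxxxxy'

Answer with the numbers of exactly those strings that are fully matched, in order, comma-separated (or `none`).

1 → match
2 → no match
3 → no match
4 → no match — must end with 'y'
5 → match
6 → match
7 → match
8 → match
9 → match

1, 5, 6, 7, 8, 9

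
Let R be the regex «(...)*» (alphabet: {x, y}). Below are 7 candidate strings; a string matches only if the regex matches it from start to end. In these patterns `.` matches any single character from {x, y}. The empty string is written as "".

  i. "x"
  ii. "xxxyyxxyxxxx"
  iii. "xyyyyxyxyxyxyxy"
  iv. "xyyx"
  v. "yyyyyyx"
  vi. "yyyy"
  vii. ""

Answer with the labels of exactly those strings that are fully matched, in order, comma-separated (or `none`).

ii, iii, vii

i → no match
ii → match
iii → match
iv → no match
v → no match
vi → no match
vii → match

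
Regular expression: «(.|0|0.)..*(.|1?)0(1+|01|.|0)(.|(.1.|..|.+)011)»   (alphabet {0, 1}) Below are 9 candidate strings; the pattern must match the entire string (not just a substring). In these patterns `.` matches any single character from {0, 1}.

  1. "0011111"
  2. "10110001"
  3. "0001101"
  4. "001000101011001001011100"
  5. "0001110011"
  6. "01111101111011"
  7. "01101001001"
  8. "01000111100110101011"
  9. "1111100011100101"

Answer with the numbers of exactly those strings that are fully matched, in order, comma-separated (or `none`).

1 → no match
2 → match
3 → no match
4 → no match
5 → match
6 → match
7 → match
8 → match
9 → no match

2, 5, 6, 7, 8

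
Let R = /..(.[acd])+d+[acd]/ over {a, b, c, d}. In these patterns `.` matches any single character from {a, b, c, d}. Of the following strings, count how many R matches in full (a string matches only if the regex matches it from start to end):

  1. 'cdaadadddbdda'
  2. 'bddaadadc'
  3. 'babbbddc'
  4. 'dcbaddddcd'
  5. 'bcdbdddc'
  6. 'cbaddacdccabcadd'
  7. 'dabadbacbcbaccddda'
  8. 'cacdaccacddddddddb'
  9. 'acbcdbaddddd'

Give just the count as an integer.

1 → no match
2 → no match
3 → no match
4 → no match
5 → no match
6 → no match
7 → no match
8 → no match
9 → no match
Total matched: 0

0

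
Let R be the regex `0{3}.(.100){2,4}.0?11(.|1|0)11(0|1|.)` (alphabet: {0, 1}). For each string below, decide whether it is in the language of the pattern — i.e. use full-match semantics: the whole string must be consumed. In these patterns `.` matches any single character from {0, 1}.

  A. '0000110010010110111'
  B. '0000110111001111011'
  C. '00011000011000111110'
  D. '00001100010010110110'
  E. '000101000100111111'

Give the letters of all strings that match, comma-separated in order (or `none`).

A → no match
B → no match
C → no match
D → match
E → no match

D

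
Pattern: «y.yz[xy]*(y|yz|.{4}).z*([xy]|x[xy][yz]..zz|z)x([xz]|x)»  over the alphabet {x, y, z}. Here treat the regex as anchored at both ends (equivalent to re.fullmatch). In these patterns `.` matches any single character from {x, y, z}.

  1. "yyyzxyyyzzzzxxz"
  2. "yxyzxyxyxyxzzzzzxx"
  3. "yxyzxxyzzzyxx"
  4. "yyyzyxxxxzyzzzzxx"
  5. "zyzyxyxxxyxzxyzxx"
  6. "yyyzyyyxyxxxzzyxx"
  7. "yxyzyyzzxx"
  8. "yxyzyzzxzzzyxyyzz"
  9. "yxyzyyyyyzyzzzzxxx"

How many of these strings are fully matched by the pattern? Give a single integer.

7

1 → match
2 → match
3 → match
4 → match
5 → no match — must start with "y"
6 → match
7 → match
8 → no match
9 → match
Total matched: 7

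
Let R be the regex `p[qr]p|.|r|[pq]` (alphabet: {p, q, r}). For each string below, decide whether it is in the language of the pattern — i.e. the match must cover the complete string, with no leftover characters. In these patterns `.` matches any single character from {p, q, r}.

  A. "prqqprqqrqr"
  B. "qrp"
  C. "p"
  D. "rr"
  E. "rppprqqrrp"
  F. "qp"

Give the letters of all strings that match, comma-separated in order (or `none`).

C

A → no match
B → no match
C → match
D → no match
E → no match
F → no match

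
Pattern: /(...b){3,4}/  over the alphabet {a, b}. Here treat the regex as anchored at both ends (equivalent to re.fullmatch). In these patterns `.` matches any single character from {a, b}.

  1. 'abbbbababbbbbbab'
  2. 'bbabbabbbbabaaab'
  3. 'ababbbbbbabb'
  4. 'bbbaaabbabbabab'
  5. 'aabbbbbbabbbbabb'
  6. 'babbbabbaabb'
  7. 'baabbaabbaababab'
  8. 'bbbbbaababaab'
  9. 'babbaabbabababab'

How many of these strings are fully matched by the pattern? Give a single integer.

1 → no match
2 → match
3 → match
4 → no match
5 → match
6 → match
7 → match
8 → no match
9 → match
Total matched: 6

6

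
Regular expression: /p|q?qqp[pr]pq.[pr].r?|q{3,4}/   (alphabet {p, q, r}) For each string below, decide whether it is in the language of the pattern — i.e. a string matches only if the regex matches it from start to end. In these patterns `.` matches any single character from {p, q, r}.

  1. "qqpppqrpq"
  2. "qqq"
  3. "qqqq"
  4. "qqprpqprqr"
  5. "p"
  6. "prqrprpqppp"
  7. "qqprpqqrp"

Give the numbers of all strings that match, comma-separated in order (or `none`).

1 → match
2 → match
3 → match
4 → match
5 → match
6 → no match
7 → match

1, 2, 3, 4, 5, 7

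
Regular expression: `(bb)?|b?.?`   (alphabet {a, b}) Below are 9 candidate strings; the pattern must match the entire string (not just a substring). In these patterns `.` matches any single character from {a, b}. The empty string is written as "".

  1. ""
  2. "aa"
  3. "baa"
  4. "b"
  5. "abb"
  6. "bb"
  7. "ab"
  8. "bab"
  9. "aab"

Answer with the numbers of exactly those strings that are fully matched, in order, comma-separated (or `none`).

1, 4, 6

1 → match
2 → no match
3 → no match
4 → match
5 → no match
6 → match
7 → no match
8 → no match
9 → no match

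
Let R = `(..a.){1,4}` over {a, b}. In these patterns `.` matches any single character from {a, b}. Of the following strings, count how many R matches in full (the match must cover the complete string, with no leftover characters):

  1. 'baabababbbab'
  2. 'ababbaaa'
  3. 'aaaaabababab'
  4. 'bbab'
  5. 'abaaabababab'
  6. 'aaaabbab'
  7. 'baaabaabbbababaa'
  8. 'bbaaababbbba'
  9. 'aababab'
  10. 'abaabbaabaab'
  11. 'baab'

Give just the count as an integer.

9

1. 'baabababbbab' → match
2. 'ababbaaa' → match
3. 'aaaaabababab' → match
4. 'bbab' → match
5. 'abaaabababab' → match
6. 'aaaabbab' → match
7 → match
8. 'bbaaababbbba' → no match
9. 'aababab' → no match
10. 'abaabbaabaab' → match
11. 'baab' → match
Total matched: 9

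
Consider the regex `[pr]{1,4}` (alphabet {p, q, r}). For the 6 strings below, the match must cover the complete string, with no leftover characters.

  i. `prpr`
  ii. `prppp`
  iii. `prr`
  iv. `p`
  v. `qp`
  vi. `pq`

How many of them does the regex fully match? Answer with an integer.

3

i → match
ii → no match
iii → match
iv → match
v → no match
vi → no match
Total matched: 3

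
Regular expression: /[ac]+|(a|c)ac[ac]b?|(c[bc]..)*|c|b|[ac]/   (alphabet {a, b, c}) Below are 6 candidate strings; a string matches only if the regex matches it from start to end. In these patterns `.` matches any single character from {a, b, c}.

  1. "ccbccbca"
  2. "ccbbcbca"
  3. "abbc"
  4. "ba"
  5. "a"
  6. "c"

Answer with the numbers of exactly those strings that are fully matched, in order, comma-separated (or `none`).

1 → match
2 → match
3 → no match
4 → no match
5 → match
6 → match

1, 2, 5, 6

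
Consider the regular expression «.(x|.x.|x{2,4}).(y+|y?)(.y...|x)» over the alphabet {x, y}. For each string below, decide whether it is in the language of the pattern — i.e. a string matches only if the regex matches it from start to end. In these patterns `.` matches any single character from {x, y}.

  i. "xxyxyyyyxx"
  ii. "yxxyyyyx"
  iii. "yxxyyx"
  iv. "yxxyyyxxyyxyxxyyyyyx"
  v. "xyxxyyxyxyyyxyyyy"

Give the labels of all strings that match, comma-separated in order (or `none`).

i → no match
ii → match
iii → match
iv → no match
v → no match

ii, iii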